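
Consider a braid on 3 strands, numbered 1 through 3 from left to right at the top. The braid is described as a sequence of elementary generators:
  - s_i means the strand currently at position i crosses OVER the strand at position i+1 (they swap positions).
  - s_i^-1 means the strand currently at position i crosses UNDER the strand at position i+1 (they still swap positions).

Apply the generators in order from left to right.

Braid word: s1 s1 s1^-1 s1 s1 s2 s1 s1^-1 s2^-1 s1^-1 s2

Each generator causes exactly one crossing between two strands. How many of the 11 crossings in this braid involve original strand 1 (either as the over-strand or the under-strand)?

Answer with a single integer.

Gen 1: crossing 1x2. Involves strand 1? yes. Count so far: 1
Gen 2: crossing 2x1. Involves strand 1? yes. Count so far: 2
Gen 3: crossing 1x2. Involves strand 1? yes. Count so far: 3
Gen 4: crossing 2x1. Involves strand 1? yes. Count so far: 4
Gen 5: crossing 1x2. Involves strand 1? yes. Count so far: 5
Gen 6: crossing 1x3. Involves strand 1? yes. Count so far: 6
Gen 7: crossing 2x3. Involves strand 1? no. Count so far: 6
Gen 8: crossing 3x2. Involves strand 1? no. Count so far: 6
Gen 9: crossing 3x1. Involves strand 1? yes. Count so far: 7
Gen 10: crossing 2x1. Involves strand 1? yes. Count so far: 8
Gen 11: crossing 2x3. Involves strand 1? no. Count so far: 8

Answer: 8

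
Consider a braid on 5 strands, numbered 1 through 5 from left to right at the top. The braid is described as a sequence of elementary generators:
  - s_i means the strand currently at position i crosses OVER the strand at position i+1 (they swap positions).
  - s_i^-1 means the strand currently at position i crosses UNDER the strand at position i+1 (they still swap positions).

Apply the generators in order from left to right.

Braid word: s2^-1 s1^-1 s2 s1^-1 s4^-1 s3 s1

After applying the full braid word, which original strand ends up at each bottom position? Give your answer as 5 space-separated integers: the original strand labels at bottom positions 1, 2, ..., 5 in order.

Gen 1 (s2^-1): strand 2 crosses under strand 3. Perm now: [1 3 2 4 5]
Gen 2 (s1^-1): strand 1 crosses under strand 3. Perm now: [3 1 2 4 5]
Gen 3 (s2): strand 1 crosses over strand 2. Perm now: [3 2 1 4 5]
Gen 4 (s1^-1): strand 3 crosses under strand 2. Perm now: [2 3 1 4 5]
Gen 5 (s4^-1): strand 4 crosses under strand 5. Perm now: [2 3 1 5 4]
Gen 6 (s3): strand 1 crosses over strand 5. Perm now: [2 3 5 1 4]
Gen 7 (s1): strand 2 crosses over strand 3. Perm now: [3 2 5 1 4]

Answer: 3 2 5 1 4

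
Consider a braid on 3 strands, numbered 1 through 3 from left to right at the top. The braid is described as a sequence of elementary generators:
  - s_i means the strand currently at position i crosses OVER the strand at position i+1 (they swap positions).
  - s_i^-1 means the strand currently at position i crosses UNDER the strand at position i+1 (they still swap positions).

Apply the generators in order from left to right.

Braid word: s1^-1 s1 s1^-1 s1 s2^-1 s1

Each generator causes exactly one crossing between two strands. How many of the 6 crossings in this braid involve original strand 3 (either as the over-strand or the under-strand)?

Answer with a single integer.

Gen 1: crossing 1x2. Involves strand 3? no. Count so far: 0
Gen 2: crossing 2x1. Involves strand 3? no. Count so far: 0
Gen 3: crossing 1x2. Involves strand 3? no. Count so far: 0
Gen 4: crossing 2x1. Involves strand 3? no. Count so far: 0
Gen 5: crossing 2x3. Involves strand 3? yes. Count so far: 1
Gen 6: crossing 1x3. Involves strand 3? yes. Count so far: 2

Answer: 2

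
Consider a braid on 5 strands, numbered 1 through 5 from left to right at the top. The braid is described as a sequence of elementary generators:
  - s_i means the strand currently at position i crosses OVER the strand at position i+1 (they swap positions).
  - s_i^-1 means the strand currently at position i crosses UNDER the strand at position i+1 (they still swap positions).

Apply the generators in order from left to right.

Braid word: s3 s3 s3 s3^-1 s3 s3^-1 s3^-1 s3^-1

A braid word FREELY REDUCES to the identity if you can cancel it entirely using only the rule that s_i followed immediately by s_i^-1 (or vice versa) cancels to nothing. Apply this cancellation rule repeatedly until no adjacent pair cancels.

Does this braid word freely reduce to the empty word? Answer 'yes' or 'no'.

Answer: yes

Derivation:
Gen 1 (s3): push. Stack: [s3]
Gen 2 (s3): push. Stack: [s3 s3]
Gen 3 (s3): push. Stack: [s3 s3 s3]
Gen 4 (s3^-1): cancels prior s3. Stack: [s3 s3]
Gen 5 (s3): push. Stack: [s3 s3 s3]
Gen 6 (s3^-1): cancels prior s3. Stack: [s3 s3]
Gen 7 (s3^-1): cancels prior s3. Stack: [s3]
Gen 8 (s3^-1): cancels prior s3. Stack: []
Reduced word: (empty)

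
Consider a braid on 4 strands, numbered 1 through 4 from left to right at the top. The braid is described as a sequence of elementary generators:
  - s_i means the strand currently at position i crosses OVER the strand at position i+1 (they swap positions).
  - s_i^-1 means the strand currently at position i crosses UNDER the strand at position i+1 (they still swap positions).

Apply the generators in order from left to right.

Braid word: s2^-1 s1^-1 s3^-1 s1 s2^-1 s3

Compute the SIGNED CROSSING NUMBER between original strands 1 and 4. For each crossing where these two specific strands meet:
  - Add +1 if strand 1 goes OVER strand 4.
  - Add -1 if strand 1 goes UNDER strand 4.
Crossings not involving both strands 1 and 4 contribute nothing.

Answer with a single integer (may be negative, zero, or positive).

Gen 1: crossing 2x3. Both 1&4? no. Sum: 0
Gen 2: crossing 1x3. Both 1&4? no. Sum: 0
Gen 3: crossing 2x4. Both 1&4? no. Sum: 0
Gen 4: crossing 3x1. Both 1&4? no. Sum: 0
Gen 5: crossing 3x4. Both 1&4? no. Sum: 0
Gen 6: crossing 3x2. Both 1&4? no. Sum: 0

Answer: 0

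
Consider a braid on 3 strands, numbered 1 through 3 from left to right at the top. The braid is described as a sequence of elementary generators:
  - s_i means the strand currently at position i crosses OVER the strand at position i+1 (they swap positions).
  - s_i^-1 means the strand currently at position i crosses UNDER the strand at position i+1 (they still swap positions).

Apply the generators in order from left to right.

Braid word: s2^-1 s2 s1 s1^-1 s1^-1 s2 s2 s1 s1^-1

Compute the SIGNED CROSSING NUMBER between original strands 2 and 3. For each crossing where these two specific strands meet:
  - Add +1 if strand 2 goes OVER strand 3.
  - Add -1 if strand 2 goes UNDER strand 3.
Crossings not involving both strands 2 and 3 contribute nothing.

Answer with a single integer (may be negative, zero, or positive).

Answer: -2

Derivation:
Gen 1: 2 under 3. Both 2&3? yes. Contrib: -1. Sum: -1
Gen 2: 3 over 2. Both 2&3? yes. Contrib: -1. Sum: -2
Gen 3: crossing 1x2. Both 2&3? no. Sum: -2
Gen 4: crossing 2x1. Both 2&3? no. Sum: -2
Gen 5: crossing 1x2. Both 2&3? no. Sum: -2
Gen 6: crossing 1x3. Both 2&3? no. Sum: -2
Gen 7: crossing 3x1. Both 2&3? no. Sum: -2
Gen 8: crossing 2x1. Both 2&3? no. Sum: -2
Gen 9: crossing 1x2. Both 2&3? no. Sum: -2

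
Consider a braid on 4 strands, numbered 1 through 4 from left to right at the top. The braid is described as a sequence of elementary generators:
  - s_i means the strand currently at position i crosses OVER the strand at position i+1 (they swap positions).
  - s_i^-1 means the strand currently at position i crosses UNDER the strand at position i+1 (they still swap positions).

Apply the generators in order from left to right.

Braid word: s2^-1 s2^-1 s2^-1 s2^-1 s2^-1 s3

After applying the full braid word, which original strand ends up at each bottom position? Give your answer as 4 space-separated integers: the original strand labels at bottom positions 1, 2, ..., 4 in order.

Gen 1 (s2^-1): strand 2 crosses under strand 3. Perm now: [1 3 2 4]
Gen 2 (s2^-1): strand 3 crosses under strand 2. Perm now: [1 2 3 4]
Gen 3 (s2^-1): strand 2 crosses under strand 3. Perm now: [1 3 2 4]
Gen 4 (s2^-1): strand 3 crosses under strand 2. Perm now: [1 2 3 4]
Gen 5 (s2^-1): strand 2 crosses under strand 3. Perm now: [1 3 2 4]
Gen 6 (s3): strand 2 crosses over strand 4. Perm now: [1 3 4 2]

Answer: 1 3 4 2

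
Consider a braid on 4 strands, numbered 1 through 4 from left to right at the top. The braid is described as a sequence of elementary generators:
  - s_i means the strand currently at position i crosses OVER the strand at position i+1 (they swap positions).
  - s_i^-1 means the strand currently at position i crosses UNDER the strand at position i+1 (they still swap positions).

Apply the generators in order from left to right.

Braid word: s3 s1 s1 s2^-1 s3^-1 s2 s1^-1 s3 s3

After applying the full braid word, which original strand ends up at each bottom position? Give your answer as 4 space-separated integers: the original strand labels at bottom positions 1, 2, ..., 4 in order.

Answer: 3 1 4 2

Derivation:
Gen 1 (s3): strand 3 crosses over strand 4. Perm now: [1 2 4 3]
Gen 2 (s1): strand 1 crosses over strand 2. Perm now: [2 1 4 3]
Gen 3 (s1): strand 2 crosses over strand 1. Perm now: [1 2 4 3]
Gen 4 (s2^-1): strand 2 crosses under strand 4. Perm now: [1 4 2 3]
Gen 5 (s3^-1): strand 2 crosses under strand 3. Perm now: [1 4 3 2]
Gen 6 (s2): strand 4 crosses over strand 3. Perm now: [1 3 4 2]
Gen 7 (s1^-1): strand 1 crosses under strand 3. Perm now: [3 1 4 2]
Gen 8 (s3): strand 4 crosses over strand 2. Perm now: [3 1 2 4]
Gen 9 (s3): strand 2 crosses over strand 4. Perm now: [3 1 4 2]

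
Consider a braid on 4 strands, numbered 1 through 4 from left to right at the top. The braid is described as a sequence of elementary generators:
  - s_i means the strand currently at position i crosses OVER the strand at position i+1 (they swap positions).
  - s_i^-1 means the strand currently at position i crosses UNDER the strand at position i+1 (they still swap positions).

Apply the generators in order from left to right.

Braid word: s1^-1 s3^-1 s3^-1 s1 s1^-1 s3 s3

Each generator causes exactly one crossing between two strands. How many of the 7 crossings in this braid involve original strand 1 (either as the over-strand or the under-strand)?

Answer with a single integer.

Answer: 3

Derivation:
Gen 1: crossing 1x2. Involves strand 1? yes. Count so far: 1
Gen 2: crossing 3x4. Involves strand 1? no. Count so far: 1
Gen 3: crossing 4x3. Involves strand 1? no. Count so far: 1
Gen 4: crossing 2x1. Involves strand 1? yes. Count so far: 2
Gen 5: crossing 1x2. Involves strand 1? yes. Count so far: 3
Gen 6: crossing 3x4. Involves strand 1? no. Count so far: 3
Gen 7: crossing 4x3. Involves strand 1? no. Count so far: 3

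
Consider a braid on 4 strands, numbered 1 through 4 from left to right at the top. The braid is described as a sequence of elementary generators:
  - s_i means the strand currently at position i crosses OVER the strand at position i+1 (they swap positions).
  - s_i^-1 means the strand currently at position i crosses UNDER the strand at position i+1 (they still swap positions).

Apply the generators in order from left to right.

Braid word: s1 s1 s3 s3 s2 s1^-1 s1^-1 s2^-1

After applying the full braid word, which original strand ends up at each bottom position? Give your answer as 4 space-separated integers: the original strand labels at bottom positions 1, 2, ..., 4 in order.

Gen 1 (s1): strand 1 crosses over strand 2. Perm now: [2 1 3 4]
Gen 2 (s1): strand 2 crosses over strand 1. Perm now: [1 2 3 4]
Gen 3 (s3): strand 3 crosses over strand 4. Perm now: [1 2 4 3]
Gen 4 (s3): strand 4 crosses over strand 3. Perm now: [1 2 3 4]
Gen 5 (s2): strand 2 crosses over strand 3. Perm now: [1 3 2 4]
Gen 6 (s1^-1): strand 1 crosses under strand 3. Perm now: [3 1 2 4]
Gen 7 (s1^-1): strand 3 crosses under strand 1. Perm now: [1 3 2 4]
Gen 8 (s2^-1): strand 3 crosses under strand 2. Perm now: [1 2 3 4]

Answer: 1 2 3 4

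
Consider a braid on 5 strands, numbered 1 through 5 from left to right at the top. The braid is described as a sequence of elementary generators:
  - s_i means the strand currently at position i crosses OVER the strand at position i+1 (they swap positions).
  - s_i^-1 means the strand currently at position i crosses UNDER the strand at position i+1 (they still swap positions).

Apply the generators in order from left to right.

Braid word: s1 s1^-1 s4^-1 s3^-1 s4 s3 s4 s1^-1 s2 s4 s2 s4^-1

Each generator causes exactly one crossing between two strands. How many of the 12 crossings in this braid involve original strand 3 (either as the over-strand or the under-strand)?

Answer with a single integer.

Answer: 5

Derivation:
Gen 1: crossing 1x2. Involves strand 3? no. Count so far: 0
Gen 2: crossing 2x1. Involves strand 3? no. Count so far: 0
Gen 3: crossing 4x5. Involves strand 3? no. Count so far: 0
Gen 4: crossing 3x5. Involves strand 3? yes. Count so far: 1
Gen 5: crossing 3x4. Involves strand 3? yes. Count so far: 2
Gen 6: crossing 5x4. Involves strand 3? no. Count so far: 2
Gen 7: crossing 5x3. Involves strand 3? yes. Count so far: 3
Gen 8: crossing 1x2. Involves strand 3? no. Count so far: 3
Gen 9: crossing 1x4. Involves strand 3? no. Count so far: 3
Gen 10: crossing 3x5. Involves strand 3? yes. Count so far: 4
Gen 11: crossing 4x1. Involves strand 3? no. Count so far: 4
Gen 12: crossing 5x3. Involves strand 3? yes. Count so far: 5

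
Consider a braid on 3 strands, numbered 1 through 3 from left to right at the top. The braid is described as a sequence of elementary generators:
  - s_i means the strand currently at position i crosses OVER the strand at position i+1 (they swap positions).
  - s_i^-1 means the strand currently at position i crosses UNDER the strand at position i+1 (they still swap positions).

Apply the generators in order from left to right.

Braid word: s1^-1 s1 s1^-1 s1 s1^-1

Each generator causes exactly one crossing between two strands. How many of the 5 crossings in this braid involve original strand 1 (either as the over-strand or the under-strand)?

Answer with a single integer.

Answer: 5

Derivation:
Gen 1: crossing 1x2. Involves strand 1? yes. Count so far: 1
Gen 2: crossing 2x1. Involves strand 1? yes. Count so far: 2
Gen 3: crossing 1x2. Involves strand 1? yes. Count so far: 3
Gen 4: crossing 2x1. Involves strand 1? yes. Count so far: 4
Gen 5: crossing 1x2. Involves strand 1? yes. Count so far: 5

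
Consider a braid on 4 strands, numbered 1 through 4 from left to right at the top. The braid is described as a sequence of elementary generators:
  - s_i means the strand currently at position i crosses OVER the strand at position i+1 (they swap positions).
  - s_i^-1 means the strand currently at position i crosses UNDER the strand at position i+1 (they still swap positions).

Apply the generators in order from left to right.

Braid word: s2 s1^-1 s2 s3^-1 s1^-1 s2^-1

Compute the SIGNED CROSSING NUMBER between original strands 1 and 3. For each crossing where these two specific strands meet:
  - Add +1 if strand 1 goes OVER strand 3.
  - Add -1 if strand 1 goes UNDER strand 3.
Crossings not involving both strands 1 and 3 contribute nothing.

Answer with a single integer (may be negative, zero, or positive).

Gen 1: crossing 2x3. Both 1&3? no. Sum: 0
Gen 2: 1 under 3. Both 1&3? yes. Contrib: -1. Sum: -1
Gen 3: crossing 1x2. Both 1&3? no. Sum: -1
Gen 4: crossing 1x4. Both 1&3? no. Sum: -1
Gen 5: crossing 3x2. Both 1&3? no. Sum: -1
Gen 6: crossing 3x4. Both 1&3? no. Sum: -1

Answer: -1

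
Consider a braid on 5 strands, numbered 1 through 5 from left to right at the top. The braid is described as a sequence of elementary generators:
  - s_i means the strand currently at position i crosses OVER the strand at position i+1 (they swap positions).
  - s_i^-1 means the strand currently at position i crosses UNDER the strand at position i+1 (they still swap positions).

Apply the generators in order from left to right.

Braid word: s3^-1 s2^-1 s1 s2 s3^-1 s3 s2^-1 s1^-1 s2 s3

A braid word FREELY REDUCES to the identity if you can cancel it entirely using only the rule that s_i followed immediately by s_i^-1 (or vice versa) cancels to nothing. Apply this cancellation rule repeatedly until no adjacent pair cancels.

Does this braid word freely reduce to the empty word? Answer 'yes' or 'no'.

Gen 1 (s3^-1): push. Stack: [s3^-1]
Gen 2 (s2^-1): push. Stack: [s3^-1 s2^-1]
Gen 3 (s1): push. Stack: [s3^-1 s2^-1 s1]
Gen 4 (s2): push. Stack: [s3^-1 s2^-1 s1 s2]
Gen 5 (s3^-1): push. Stack: [s3^-1 s2^-1 s1 s2 s3^-1]
Gen 6 (s3): cancels prior s3^-1. Stack: [s3^-1 s2^-1 s1 s2]
Gen 7 (s2^-1): cancels prior s2. Stack: [s3^-1 s2^-1 s1]
Gen 8 (s1^-1): cancels prior s1. Stack: [s3^-1 s2^-1]
Gen 9 (s2): cancels prior s2^-1. Stack: [s3^-1]
Gen 10 (s3): cancels prior s3^-1. Stack: []
Reduced word: (empty)

Answer: yes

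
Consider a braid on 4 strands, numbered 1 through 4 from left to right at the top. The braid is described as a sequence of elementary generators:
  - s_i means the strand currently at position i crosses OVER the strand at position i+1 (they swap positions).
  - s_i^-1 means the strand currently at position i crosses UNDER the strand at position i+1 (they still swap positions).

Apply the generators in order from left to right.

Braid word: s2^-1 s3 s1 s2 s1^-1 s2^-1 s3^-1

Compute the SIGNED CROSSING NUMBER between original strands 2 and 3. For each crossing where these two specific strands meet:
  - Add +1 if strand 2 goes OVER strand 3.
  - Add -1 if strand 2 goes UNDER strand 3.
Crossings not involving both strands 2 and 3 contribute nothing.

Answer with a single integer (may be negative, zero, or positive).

Gen 1: 2 under 3. Both 2&3? yes. Contrib: -1. Sum: -1
Gen 2: crossing 2x4. Both 2&3? no. Sum: -1
Gen 3: crossing 1x3. Both 2&3? no. Sum: -1
Gen 4: crossing 1x4. Both 2&3? no. Sum: -1
Gen 5: crossing 3x4. Both 2&3? no. Sum: -1
Gen 6: crossing 3x1. Both 2&3? no. Sum: -1
Gen 7: 3 under 2. Both 2&3? yes. Contrib: +1. Sum: 0

Answer: 0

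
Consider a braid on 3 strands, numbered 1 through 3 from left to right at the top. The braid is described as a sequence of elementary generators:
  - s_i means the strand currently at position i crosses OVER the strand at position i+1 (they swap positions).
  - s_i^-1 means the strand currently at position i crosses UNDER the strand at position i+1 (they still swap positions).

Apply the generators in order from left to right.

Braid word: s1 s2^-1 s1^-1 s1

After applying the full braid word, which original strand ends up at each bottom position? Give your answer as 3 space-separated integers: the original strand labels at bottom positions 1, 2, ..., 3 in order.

Answer: 2 3 1

Derivation:
Gen 1 (s1): strand 1 crosses over strand 2. Perm now: [2 1 3]
Gen 2 (s2^-1): strand 1 crosses under strand 3. Perm now: [2 3 1]
Gen 3 (s1^-1): strand 2 crosses under strand 3. Perm now: [3 2 1]
Gen 4 (s1): strand 3 crosses over strand 2. Perm now: [2 3 1]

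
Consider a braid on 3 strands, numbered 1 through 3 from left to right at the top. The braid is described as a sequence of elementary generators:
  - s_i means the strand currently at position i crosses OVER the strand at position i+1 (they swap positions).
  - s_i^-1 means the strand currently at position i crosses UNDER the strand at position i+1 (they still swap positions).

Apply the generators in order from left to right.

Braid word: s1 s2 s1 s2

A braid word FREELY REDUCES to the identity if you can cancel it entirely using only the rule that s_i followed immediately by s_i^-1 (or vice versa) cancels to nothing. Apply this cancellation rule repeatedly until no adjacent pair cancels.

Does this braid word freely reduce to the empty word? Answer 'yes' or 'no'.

Gen 1 (s1): push. Stack: [s1]
Gen 2 (s2): push. Stack: [s1 s2]
Gen 3 (s1): push. Stack: [s1 s2 s1]
Gen 4 (s2): push. Stack: [s1 s2 s1 s2]
Reduced word: s1 s2 s1 s2

Answer: no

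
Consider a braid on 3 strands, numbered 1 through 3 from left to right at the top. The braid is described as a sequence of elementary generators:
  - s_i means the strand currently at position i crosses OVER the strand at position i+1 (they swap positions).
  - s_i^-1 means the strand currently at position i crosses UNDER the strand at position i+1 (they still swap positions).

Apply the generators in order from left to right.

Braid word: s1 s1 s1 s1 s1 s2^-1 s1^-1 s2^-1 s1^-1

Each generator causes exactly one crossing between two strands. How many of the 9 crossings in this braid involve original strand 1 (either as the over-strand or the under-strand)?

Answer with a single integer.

Gen 1: crossing 1x2. Involves strand 1? yes. Count so far: 1
Gen 2: crossing 2x1. Involves strand 1? yes. Count so far: 2
Gen 3: crossing 1x2. Involves strand 1? yes. Count so far: 3
Gen 4: crossing 2x1. Involves strand 1? yes. Count so far: 4
Gen 5: crossing 1x2. Involves strand 1? yes. Count so far: 5
Gen 6: crossing 1x3. Involves strand 1? yes. Count so far: 6
Gen 7: crossing 2x3. Involves strand 1? no. Count so far: 6
Gen 8: crossing 2x1. Involves strand 1? yes. Count so far: 7
Gen 9: crossing 3x1. Involves strand 1? yes. Count so far: 8

Answer: 8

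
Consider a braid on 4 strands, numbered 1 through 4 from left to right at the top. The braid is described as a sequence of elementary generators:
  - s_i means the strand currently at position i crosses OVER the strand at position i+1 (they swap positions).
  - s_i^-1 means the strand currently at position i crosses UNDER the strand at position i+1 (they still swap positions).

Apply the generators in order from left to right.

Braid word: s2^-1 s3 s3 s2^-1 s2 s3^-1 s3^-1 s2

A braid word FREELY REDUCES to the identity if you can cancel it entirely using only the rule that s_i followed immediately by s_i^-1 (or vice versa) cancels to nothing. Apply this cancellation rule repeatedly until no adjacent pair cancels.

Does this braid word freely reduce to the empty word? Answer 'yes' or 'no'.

Gen 1 (s2^-1): push. Stack: [s2^-1]
Gen 2 (s3): push. Stack: [s2^-1 s3]
Gen 3 (s3): push. Stack: [s2^-1 s3 s3]
Gen 4 (s2^-1): push. Stack: [s2^-1 s3 s3 s2^-1]
Gen 5 (s2): cancels prior s2^-1. Stack: [s2^-1 s3 s3]
Gen 6 (s3^-1): cancels prior s3. Stack: [s2^-1 s3]
Gen 7 (s3^-1): cancels prior s3. Stack: [s2^-1]
Gen 8 (s2): cancels prior s2^-1. Stack: []
Reduced word: (empty)

Answer: yes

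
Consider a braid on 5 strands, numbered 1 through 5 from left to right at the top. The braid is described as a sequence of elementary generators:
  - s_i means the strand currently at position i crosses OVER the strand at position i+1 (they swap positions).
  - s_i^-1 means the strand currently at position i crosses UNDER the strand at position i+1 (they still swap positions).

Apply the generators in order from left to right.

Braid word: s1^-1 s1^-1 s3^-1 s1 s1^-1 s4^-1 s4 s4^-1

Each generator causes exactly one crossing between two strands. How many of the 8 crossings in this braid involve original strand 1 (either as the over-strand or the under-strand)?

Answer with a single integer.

Gen 1: crossing 1x2. Involves strand 1? yes. Count so far: 1
Gen 2: crossing 2x1. Involves strand 1? yes. Count so far: 2
Gen 3: crossing 3x4. Involves strand 1? no. Count so far: 2
Gen 4: crossing 1x2. Involves strand 1? yes. Count so far: 3
Gen 5: crossing 2x1. Involves strand 1? yes. Count so far: 4
Gen 6: crossing 3x5. Involves strand 1? no. Count so far: 4
Gen 7: crossing 5x3. Involves strand 1? no. Count so far: 4
Gen 8: crossing 3x5. Involves strand 1? no. Count so far: 4

Answer: 4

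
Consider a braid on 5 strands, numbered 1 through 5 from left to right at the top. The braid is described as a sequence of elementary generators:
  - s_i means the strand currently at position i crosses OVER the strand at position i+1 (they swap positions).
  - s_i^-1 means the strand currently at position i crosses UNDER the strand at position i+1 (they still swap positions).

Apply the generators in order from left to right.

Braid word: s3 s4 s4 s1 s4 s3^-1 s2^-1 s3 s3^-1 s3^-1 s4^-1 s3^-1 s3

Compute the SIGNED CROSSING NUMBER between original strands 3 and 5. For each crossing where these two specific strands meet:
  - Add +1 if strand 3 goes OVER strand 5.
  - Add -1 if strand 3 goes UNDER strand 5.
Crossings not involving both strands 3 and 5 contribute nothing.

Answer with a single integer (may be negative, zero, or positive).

Answer: 1

Derivation:
Gen 1: crossing 3x4. Both 3&5? no. Sum: 0
Gen 2: 3 over 5. Both 3&5? yes. Contrib: +1. Sum: 1
Gen 3: 5 over 3. Both 3&5? yes. Contrib: -1. Sum: 0
Gen 4: crossing 1x2. Both 3&5? no. Sum: 0
Gen 5: 3 over 5. Both 3&5? yes. Contrib: +1. Sum: 1
Gen 6: crossing 4x5. Both 3&5? no. Sum: 1
Gen 7: crossing 1x5. Both 3&5? no. Sum: 1
Gen 8: crossing 1x4. Both 3&5? no. Sum: 1
Gen 9: crossing 4x1. Both 3&5? no. Sum: 1
Gen 10: crossing 1x4. Both 3&5? no. Sum: 1
Gen 11: crossing 1x3. Both 3&5? no. Sum: 1
Gen 12: crossing 4x3. Both 3&5? no. Sum: 1
Gen 13: crossing 3x4. Both 3&5? no. Sum: 1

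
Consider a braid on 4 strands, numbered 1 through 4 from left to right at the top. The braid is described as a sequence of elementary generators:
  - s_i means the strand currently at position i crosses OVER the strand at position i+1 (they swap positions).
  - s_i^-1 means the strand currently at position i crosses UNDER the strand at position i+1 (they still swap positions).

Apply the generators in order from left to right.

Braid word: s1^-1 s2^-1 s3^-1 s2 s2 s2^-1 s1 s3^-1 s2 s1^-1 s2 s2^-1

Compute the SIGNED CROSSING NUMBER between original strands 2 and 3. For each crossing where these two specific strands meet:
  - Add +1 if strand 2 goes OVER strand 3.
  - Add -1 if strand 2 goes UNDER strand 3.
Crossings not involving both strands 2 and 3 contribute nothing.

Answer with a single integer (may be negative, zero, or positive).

Gen 1: crossing 1x2. Both 2&3? no. Sum: 0
Gen 2: crossing 1x3. Both 2&3? no. Sum: 0
Gen 3: crossing 1x4. Both 2&3? no. Sum: 0
Gen 4: crossing 3x4. Both 2&3? no. Sum: 0
Gen 5: crossing 4x3. Both 2&3? no. Sum: 0
Gen 6: crossing 3x4. Both 2&3? no. Sum: 0
Gen 7: crossing 2x4. Both 2&3? no. Sum: 0
Gen 8: crossing 3x1. Both 2&3? no. Sum: 0
Gen 9: crossing 2x1. Both 2&3? no. Sum: 0
Gen 10: crossing 4x1. Both 2&3? no. Sum: 0
Gen 11: crossing 4x2. Both 2&3? no. Sum: 0
Gen 12: crossing 2x4. Both 2&3? no. Sum: 0

Answer: 0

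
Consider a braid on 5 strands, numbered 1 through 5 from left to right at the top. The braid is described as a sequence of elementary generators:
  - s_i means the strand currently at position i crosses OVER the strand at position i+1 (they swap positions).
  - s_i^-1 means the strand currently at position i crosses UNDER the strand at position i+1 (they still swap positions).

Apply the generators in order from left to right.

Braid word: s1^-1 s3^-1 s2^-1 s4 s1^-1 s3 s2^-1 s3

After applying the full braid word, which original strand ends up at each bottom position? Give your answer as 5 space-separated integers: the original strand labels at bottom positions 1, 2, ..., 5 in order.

Answer: 4 5 1 2 3

Derivation:
Gen 1 (s1^-1): strand 1 crosses under strand 2. Perm now: [2 1 3 4 5]
Gen 2 (s3^-1): strand 3 crosses under strand 4. Perm now: [2 1 4 3 5]
Gen 3 (s2^-1): strand 1 crosses under strand 4. Perm now: [2 4 1 3 5]
Gen 4 (s4): strand 3 crosses over strand 5. Perm now: [2 4 1 5 3]
Gen 5 (s1^-1): strand 2 crosses under strand 4. Perm now: [4 2 1 5 3]
Gen 6 (s3): strand 1 crosses over strand 5. Perm now: [4 2 5 1 3]
Gen 7 (s2^-1): strand 2 crosses under strand 5. Perm now: [4 5 2 1 3]
Gen 8 (s3): strand 2 crosses over strand 1. Perm now: [4 5 1 2 3]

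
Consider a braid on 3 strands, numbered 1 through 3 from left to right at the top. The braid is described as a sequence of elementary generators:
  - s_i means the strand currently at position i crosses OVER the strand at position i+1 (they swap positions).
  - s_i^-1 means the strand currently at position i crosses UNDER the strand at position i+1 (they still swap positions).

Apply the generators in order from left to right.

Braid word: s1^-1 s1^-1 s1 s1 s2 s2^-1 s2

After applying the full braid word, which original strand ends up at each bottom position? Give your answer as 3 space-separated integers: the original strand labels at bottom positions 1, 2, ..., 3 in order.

Gen 1 (s1^-1): strand 1 crosses under strand 2. Perm now: [2 1 3]
Gen 2 (s1^-1): strand 2 crosses under strand 1. Perm now: [1 2 3]
Gen 3 (s1): strand 1 crosses over strand 2. Perm now: [2 1 3]
Gen 4 (s1): strand 2 crosses over strand 1. Perm now: [1 2 3]
Gen 5 (s2): strand 2 crosses over strand 3. Perm now: [1 3 2]
Gen 6 (s2^-1): strand 3 crosses under strand 2. Perm now: [1 2 3]
Gen 7 (s2): strand 2 crosses over strand 3. Perm now: [1 3 2]

Answer: 1 3 2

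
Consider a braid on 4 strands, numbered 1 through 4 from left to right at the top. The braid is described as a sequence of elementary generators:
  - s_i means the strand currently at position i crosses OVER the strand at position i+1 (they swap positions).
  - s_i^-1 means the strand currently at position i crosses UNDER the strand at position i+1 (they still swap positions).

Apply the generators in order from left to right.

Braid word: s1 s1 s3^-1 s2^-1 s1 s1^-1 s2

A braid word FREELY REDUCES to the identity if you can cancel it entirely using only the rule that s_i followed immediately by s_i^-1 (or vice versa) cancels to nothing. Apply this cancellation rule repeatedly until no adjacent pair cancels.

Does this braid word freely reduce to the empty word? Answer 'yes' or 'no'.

Answer: no

Derivation:
Gen 1 (s1): push. Stack: [s1]
Gen 2 (s1): push. Stack: [s1 s1]
Gen 3 (s3^-1): push. Stack: [s1 s1 s3^-1]
Gen 4 (s2^-1): push. Stack: [s1 s1 s3^-1 s2^-1]
Gen 5 (s1): push. Stack: [s1 s1 s3^-1 s2^-1 s1]
Gen 6 (s1^-1): cancels prior s1. Stack: [s1 s1 s3^-1 s2^-1]
Gen 7 (s2): cancels prior s2^-1. Stack: [s1 s1 s3^-1]
Reduced word: s1 s1 s3^-1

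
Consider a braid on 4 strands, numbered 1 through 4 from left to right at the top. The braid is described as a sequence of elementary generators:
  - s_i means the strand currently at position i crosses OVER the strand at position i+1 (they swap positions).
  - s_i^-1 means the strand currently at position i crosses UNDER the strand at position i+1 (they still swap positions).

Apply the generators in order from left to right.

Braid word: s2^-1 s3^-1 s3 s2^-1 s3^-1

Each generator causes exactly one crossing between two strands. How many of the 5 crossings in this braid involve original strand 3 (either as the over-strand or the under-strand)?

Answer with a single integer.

Answer: 3

Derivation:
Gen 1: crossing 2x3. Involves strand 3? yes. Count so far: 1
Gen 2: crossing 2x4. Involves strand 3? no. Count so far: 1
Gen 3: crossing 4x2. Involves strand 3? no. Count so far: 1
Gen 4: crossing 3x2. Involves strand 3? yes. Count so far: 2
Gen 5: crossing 3x4. Involves strand 3? yes. Count so far: 3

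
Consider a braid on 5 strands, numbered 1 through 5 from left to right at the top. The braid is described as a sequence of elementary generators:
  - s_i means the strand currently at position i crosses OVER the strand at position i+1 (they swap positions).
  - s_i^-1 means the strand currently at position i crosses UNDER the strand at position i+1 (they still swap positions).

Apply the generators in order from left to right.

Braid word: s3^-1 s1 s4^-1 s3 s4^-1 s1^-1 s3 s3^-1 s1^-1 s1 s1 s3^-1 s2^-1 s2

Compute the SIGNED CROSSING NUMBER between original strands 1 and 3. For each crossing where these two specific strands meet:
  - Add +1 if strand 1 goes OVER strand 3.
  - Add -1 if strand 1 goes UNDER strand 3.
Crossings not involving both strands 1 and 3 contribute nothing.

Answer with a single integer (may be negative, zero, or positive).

Answer: -2

Derivation:
Gen 1: crossing 3x4. Both 1&3? no. Sum: 0
Gen 2: crossing 1x2. Both 1&3? no. Sum: 0
Gen 3: crossing 3x5. Both 1&3? no. Sum: 0
Gen 4: crossing 4x5. Both 1&3? no. Sum: 0
Gen 5: crossing 4x3. Both 1&3? no. Sum: 0
Gen 6: crossing 2x1. Both 1&3? no. Sum: 0
Gen 7: crossing 5x3. Both 1&3? no. Sum: 0
Gen 8: crossing 3x5. Both 1&3? no. Sum: 0
Gen 9: crossing 1x2. Both 1&3? no. Sum: 0
Gen 10: crossing 2x1. Both 1&3? no. Sum: 0
Gen 11: crossing 1x2. Both 1&3? no. Sum: 0
Gen 12: crossing 5x3. Both 1&3? no. Sum: 0
Gen 13: 1 under 3. Both 1&3? yes. Contrib: -1. Sum: -1
Gen 14: 3 over 1. Both 1&3? yes. Contrib: -1. Sum: -2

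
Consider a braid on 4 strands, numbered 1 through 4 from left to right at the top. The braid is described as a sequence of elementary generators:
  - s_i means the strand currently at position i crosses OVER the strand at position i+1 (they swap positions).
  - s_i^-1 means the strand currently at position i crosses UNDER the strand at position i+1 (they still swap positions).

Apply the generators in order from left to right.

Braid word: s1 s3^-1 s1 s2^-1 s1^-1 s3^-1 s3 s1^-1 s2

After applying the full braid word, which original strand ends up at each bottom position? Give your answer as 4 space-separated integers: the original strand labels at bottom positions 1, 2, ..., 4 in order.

Answer: 1 2 4 3

Derivation:
Gen 1 (s1): strand 1 crosses over strand 2. Perm now: [2 1 3 4]
Gen 2 (s3^-1): strand 3 crosses under strand 4. Perm now: [2 1 4 3]
Gen 3 (s1): strand 2 crosses over strand 1. Perm now: [1 2 4 3]
Gen 4 (s2^-1): strand 2 crosses under strand 4. Perm now: [1 4 2 3]
Gen 5 (s1^-1): strand 1 crosses under strand 4. Perm now: [4 1 2 3]
Gen 6 (s3^-1): strand 2 crosses under strand 3. Perm now: [4 1 3 2]
Gen 7 (s3): strand 3 crosses over strand 2. Perm now: [4 1 2 3]
Gen 8 (s1^-1): strand 4 crosses under strand 1. Perm now: [1 4 2 3]
Gen 9 (s2): strand 4 crosses over strand 2. Perm now: [1 2 4 3]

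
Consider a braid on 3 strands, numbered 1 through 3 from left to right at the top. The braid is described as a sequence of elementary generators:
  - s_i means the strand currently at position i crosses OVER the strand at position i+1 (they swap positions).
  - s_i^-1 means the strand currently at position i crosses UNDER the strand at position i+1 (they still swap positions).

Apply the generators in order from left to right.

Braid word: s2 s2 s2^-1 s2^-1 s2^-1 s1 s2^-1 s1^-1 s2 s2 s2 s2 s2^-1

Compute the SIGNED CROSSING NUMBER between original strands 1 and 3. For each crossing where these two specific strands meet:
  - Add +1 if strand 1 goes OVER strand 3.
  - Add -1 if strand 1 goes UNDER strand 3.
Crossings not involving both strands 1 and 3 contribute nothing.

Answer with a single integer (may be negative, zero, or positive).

Answer: 2

Derivation:
Gen 1: crossing 2x3. Both 1&3? no. Sum: 0
Gen 2: crossing 3x2. Both 1&3? no. Sum: 0
Gen 3: crossing 2x3. Both 1&3? no. Sum: 0
Gen 4: crossing 3x2. Both 1&3? no. Sum: 0
Gen 5: crossing 2x3. Both 1&3? no. Sum: 0
Gen 6: 1 over 3. Both 1&3? yes. Contrib: +1. Sum: 1
Gen 7: crossing 1x2. Both 1&3? no. Sum: 1
Gen 8: crossing 3x2. Both 1&3? no. Sum: 1
Gen 9: 3 over 1. Both 1&3? yes. Contrib: -1. Sum: 0
Gen 10: 1 over 3. Both 1&3? yes. Contrib: +1. Sum: 1
Gen 11: 3 over 1. Both 1&3? yes. Contrib: -1. Sum: 0
Gen 12: 1 over 3. Both 1&3? yes. Contrib: +1. Sum: 1
Gen 13: 3 under 1. Both 1&3? yes. Contrib: +1. Sum: 2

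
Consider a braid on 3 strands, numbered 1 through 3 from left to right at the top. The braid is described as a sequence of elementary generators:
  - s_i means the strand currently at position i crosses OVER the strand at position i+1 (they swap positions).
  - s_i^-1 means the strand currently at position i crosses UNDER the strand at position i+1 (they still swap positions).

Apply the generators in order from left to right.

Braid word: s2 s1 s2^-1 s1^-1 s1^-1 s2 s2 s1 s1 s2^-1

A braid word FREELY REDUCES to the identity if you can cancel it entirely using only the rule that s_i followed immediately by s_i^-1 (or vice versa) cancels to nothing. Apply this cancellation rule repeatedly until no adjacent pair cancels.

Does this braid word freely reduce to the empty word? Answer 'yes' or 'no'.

Answer: no

Derivation:
Gen 1 (s2): push. Stack: [s2]
Gen 2 (s1): push. Stack: [s2 s1]
Gen 3 (s2^-1): push. Stack: [s2 s1 s2^-1]
Gen 4 (s1^-1): push. Stack: [s2 s1 s2^-1 s1^-1]
Gen 5 (s1^-1): push. Stack: [s2 s1 s2^-1 s1^-1 s1^-1]
Gen 6 (s2): push. Stack: [s2 s1 s2^-1 s1^-1 s1^-1 s2]
Gen 7 (s2): push. Stack: [s2 s1 s2^-1 s1^-1 s1^-1 s2 s2]
Gen 8 (s1): push. Stack: [s2 s1 s2^-1 s1^-1 s1^-1 s2 s2 s1]
Gen 9 (s1): push. Stack: [s2 s1 s2^-1 s1^-1 s1^-1 s2 s2 s1 s1]
Gen 10 (s2^-1): push. Stack: [s2 s1 s2^-1 s1^-1 s1^-1 s2 s2 s1 s1 s2^-1]
Reduced word: s2 s1 s2^-1 s1^-1 s1^-1 s2 s2 s1 s1 s2^-1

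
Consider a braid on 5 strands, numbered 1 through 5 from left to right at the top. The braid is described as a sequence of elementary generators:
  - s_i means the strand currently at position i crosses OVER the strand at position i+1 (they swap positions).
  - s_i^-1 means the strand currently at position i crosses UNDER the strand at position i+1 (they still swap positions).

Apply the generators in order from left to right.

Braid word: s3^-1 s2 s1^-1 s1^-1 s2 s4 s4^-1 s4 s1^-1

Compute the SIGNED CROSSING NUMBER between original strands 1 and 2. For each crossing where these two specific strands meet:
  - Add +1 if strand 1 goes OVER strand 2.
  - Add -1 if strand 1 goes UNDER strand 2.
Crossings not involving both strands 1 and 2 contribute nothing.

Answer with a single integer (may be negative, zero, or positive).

Answer: -1

Derivation:
Gen 1: crossing 3x4. Both 1&2? no. Sum: 0
Gen 2: crossing 2x4. Both 1&2? no. Sum: 0
Gen 3: crossing 1x4. Both 1&2? no. Sum: 0
Gen 4: crossing 4x1. Both 1&2? no. Sum: 0
Gen 5: crossing 4x2. Both 1&2? no. Sum: 0
Gen 6: crossing 3x5. Both 1&2? no. Sum: 0
Gen 7: crossing 5x3. Both 1&2? no. Sum: 0
Gen 8: crossing 3x5. Both 1&2? no. Sum: 0
Gen 9: 1 under 2. Both 1&2? yes. Contrib: -1. Sum: -1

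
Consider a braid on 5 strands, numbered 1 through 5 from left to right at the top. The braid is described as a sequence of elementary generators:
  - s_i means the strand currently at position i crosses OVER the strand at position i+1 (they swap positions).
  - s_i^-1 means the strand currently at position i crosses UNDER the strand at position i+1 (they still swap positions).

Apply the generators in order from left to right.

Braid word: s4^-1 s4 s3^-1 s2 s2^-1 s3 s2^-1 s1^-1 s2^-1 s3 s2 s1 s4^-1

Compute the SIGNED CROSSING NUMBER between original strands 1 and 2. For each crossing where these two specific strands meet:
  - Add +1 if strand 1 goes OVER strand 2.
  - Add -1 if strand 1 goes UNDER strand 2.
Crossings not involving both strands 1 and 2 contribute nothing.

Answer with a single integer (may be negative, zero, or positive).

Answer: -1

Derivation:
Gen 1: crossing 4x5. Both 1&2? no. Sum: 0
Gen 2: crossing 5x4. Both 1&2? no. Sum: 0
Gen 3: crossing 3x4. Both 1&2? no. Sum: 0
Gen 4: crossing 2x4. Both 1&2? no. Sum: 0
Gen 5: crossing 4x2. Both 1&2? no. Sum: 0
Gen 6: crossing 4x3. Both 1&2? no. Sum: 0
Gen 7: crossing 2x3. Both 1&2? no. Sum: 0
Gen 8: crossing 1x3. Both 1&2? no. Sum: 0
Gen 9: 1 under 2. Both 1&2? yes. Contrib: -1. Sum: -1
Gen 10: crossing 1x4. Both 1&2? no. Sum: -1
Gen 11: crossing 2x4. Both 1&2? no. Sum: -1
Gen 12: crossing 3x4. Both 1&2? no. Sum: -1
Gen 13: crossing 1x5. Both 1&2? no. Sum: -1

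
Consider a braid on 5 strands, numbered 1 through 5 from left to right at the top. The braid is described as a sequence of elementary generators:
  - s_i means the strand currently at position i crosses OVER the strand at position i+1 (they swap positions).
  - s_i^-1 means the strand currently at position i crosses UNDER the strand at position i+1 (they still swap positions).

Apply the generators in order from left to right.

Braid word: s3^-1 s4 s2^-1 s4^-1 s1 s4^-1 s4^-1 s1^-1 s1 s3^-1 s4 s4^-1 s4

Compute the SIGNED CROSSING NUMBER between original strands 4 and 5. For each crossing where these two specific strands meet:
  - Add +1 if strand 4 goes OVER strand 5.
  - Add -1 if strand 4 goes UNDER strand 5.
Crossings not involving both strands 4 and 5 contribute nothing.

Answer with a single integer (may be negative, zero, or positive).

Answer: 0

Derivation:
Gen 1: crossing 3x4. Both 4&5? no. Sum: 0
Gen 2: crossing 3x5. Both 4&5? no. Sum: 0
Gen 3: crossing 2x4. Both 4&5? no. Sum: 0
Gen 4: crossing 5x3. Both 4&5? no. Sum: 0
Gen 5: crossing 1x4. Both 4&5? no. Sum: 0
Gen 6: crossing 3x5. Both 4&5? no. Sum: 0
Gen 7: crossing 5x3. Both 4&5? no. Sum: 0
Gen 8: crossing 4x1. Both 4&5? no. Sum: 0
Gen 9: crossing 1x4. Both 4&5? no. Sum: 0
Gen 10: crossing 2x3. Both 4&5? no. Sum: 0
Gen 11: crossing 2x5. Both 4&5? no. Sum: 0
Gen 12: crossing 5x2. Both 4&5? no. Sum: 0
Gen 13: crossing 2x5. Both 4&5? no. Sum: 0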